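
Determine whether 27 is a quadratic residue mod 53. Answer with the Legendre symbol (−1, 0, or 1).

-1

Euler's criterion: (27/53) ≡ 27^26 (mod 53).
27^2 ≡ 40 (mod 53)
27^4 ≡ 10 (mod 53)
27^8 ≡ 47 (mod 53)
27^16 ≡ 36 (mod 53)
27^26 = 27^(16+8+2) ≡ 52 (mod 53).
Result is 52 ≡ −1, so (27/53) = −1.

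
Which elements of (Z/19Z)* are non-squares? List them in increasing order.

Square k = 1,…,9 (k and 19−k give the same square):
1²=1, 2²=4, 3²=9, 4²=16, 5²≡6, 6²≡17, 7²≡11, 8²≡7, 9²≡5 (mod 19).
The residues are {1, 4, 5, 6, 7, 9, 11, 16, 17}; the non-residues are the remaining 9 nonzero classes.

2, 3, 8, 10, 12, 13, 14, 15, 18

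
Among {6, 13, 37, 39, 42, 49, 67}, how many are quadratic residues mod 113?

2

(6/113) = -1 → non-residue.
(13/113) = +1 → QR.
(37/113) = -1 → non-residue.
(39/113) = -1 → non-residue.
(42/113) = -1 → non-residue.
(49/113) = +1 → QR.
(67/113) = -1 → non-residue.
Total quadratic residues among the 7: 2.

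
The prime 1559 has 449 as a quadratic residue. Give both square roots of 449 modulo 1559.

Since 1559 ≡ 3 (mod 4), a square root of 449 is 449^((1559+1)/4) = 449^390 mod 1559.
Repeated squaring: 449^2≡490, 449^4≡14, 449^8≡196, 449^16≡1000, 449^32≡681, 449^64≡738, 449^128≡553, 449^256≡245 (mod 1559).
449^390 = 449^(256+128+4+2) ≡ 1188 (mod 1559).
Check: 1188² = 1411344 ≡ 449 (mod 1559). The two roots are 371 and 1188.

371, 1188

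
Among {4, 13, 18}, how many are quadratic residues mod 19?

(4/19) = +1 → QR.
(13/19) = -1 → non-residue.
(18/19) = -1 → non-residue.
Total quadratic residues among the 3: 1.

1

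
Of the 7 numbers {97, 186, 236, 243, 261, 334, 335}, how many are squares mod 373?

5

(97/373) = -1 → non-residue.
(186/373) = -1 → non-residue.
(236/373) = +1 → QR.
(243/373) = +1 → QR.
(261/373) = +1 → QR.
(334/373) = +1 → QR.
(335/373) = +1 → QR.
Total quadratic residues among the 7: 5.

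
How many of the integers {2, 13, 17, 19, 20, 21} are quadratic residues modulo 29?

(2/29) = -1 → non-residue.
(13/29) = +1 → QR.
(17/29) = -1 → non-residue.
(19/29) = -1 → non-residue.
(20/29) = +1 → QR.
(21/29) = -1 → non-residue.
Total quadratic residues among the 6: 2.

2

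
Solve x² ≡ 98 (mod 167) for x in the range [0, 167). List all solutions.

Since 167 ≡ 3 (mod 4), a square root of 98 is 98^((167+1)/4) = 98^42 mod 167.
Repeated squaring: 98^2≡85, 98^4≡44, 98^8≡99, 98^16≡115, 98^32≡32 (mod 167).
98^42 = 98^(32+8+2) ≡ 76 (mod 167).
Check: 76² = 5776 ≡ 98 (mod 167). The two roots are 76 and 91.

76, 91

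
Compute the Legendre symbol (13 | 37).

-1

Euler's criterion: (13/37) ≡ 13^18 (mod 37).
13^2 ≡ 21 (mod 37)
13^4 ≡ 34 (mod 37)
13^8 ≡ 9 (mod 37)
13^16 ≡ 7 (mod 37)
13^18 = 13^(16+2) ≡ 36 (mod 37).
Result is 36 ≡ −1, so (13/37) = −1.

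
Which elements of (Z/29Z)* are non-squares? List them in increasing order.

Square k = 1,…,14 (k and 29−k give the same square):
1²=1, 2²=4, 3²=9, 4²=16, 5²=25, 6²≡7, 7²≡20, 8²≡6, 9²≡23, 10²≡13, 11²≡5, 12²≡28, 13²≡24, 14²≡22 (mod 29).
The residues are {1, 4, 5, 6, 7, 9, 13, 16, 20, 22, 23, 24, 25, 28}; the non-residues are the remaining 14 nonzero classes.

2,3,8,10,11,12,14,15,17,18,19,21,26,27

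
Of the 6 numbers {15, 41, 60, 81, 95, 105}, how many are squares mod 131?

5

(15/131) = +1 → QR.
(41/131) = +1 → QR.
(60/131) = +1 → QR.
(81/131) = +1 → QR.
(95/131) = -1 → non-residue.
(105/131) = +1 → QR.
Total quadratic residues among the 6: 5.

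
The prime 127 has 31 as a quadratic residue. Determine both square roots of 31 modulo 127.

Since 127 ≡ 3 (mod 4), a square root of 31 is 31^((127+1)/4) = 31^32 mod 127.
Repeated squaring: 31^2≡72, 31^4≡104, 31^8≡21, 31^16≡60, 31^32≡44 (mod 127).
31^32 = 31^(32) ≡ 44 (mod 127).
Check: 44² = 1936 ≡ 31 (mod 127). The two roots are 44 and 83.

44, 83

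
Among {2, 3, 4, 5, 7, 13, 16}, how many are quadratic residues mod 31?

5

(2/31) = +1 → QR.
(3/31) = -1 → non-residue.
(4/31) = +1 → QR.
(5/31) = +1 → QR.
(7/31) = +1 → QR.
(13/31) = -1 → non-residue.
(16/31) = +1 → QR.
Total quadratic residues among the 7: 5.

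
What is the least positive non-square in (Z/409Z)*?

7

(2/409) = +1, so 2 is a residue.
(3/409) = +1, so 3 is a residue.
(4/409) = +1, so 4 is a residue.
(5/409) = +1, so 5 is a residue.
(6/409) = +1, so 6 is a residue.
(7/409) = −1, so 7 is the smallest positive non-residue mod 409.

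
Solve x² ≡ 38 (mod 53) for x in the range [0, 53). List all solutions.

12, 41

53 ≡ 1 (mod 4), so we find a root by search.
Trying successive values, 12² = 144 ≡ 38 (mod 53). The other root is 53 − 12 = 41.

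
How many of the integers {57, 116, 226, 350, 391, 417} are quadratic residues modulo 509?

5

(57/509) = +1 → QR.
(116/509) = +1 → QR.
(226/509) = -1 → non-residue.
(350/509) = +1 → QR.
(391/509) = +1 → QR.
(417/509) = +1 → QR.
Total quadratic residues among the 6: 5.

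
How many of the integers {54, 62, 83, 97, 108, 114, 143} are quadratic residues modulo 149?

(54/149) = +1 → QR.
(62/149) = -1 → non-residue.
(83/149) = -1 → non-residue.
(97/149) = -1 → non-residue.
(108/149) = -1 → non-residue.
(114/149) = +1 → QR.
(143/149) = +1 → QR.
Total quadratic residues among the 7: 3.

3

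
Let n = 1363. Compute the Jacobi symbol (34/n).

1

Pull out 2: since 1363 ≡ 3 (mod 8), (2/1363) = -1.
Reciprocity: 17 ≡ 1 and 1363 ≡ 3 (mod 4), so (17/1363) = +(1363/17).
Reduce top mod 17: now compute (3/17).
Reciprocity: 3 ≡ 3 and 17 ≡ 1 (mod 4), so (3/17) = +(17/3).
Reduce top mod 3: now compute (2/3).
Pull out 2: since 3 ≡ 3 (mod 8), (2/3) = -1.
Reached (1/3) = 1. Collecting the sign flips along the way, the symbol is +1.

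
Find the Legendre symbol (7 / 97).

-1

Reciprocity: 7 ≡ 3 and 97 ≡ 1 (mod 4), so (7/97) = +(97/7).
Reduce top mod 7: now compute (6/7).
Pull out 2: since 7 ≡ 7 (mod 8), (2/7) = +1.
Reciprocity: 3 ≡ 3 and 7 ≡ 3 (mod 4), so (3/7) = −(7/3).
Reduce top mod 3: now compute (1/3).
Reached (1/3) = 1. Collecting the sign flips along the way, the symbol is -1.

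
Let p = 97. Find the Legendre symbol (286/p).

Euler's criterion: (286/97) ≡ 92^48 (mod 97).
92^2 ≡ 25 (mod 97)
92^4 ≡ 43 (mod 97)
92^8 ≡ 6 (mod 97)
92^16 ≡ 36 (mod 97)
92^32 ≡ 35 (mod 97)
92^48 = 92^(32+16) ≡ 96 (mod 97).
Result is 96 ≡ −1, so (286/97) = −1.

-1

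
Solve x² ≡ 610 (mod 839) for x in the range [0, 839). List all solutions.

Since 839 ≡ 3 (mod 4), a square root of 610 is 610^((839+1)/4) = 610^210 mod 839.
Repeated squaring: 610^2≡423, 610^4≡222, 610^8≡622, 610^16≡105, 610^32≡118, 610^64≡500, 610^128≡817 (mod 839).
610^210 = 610^(128+64+16+2) ≡ 641 (mod 839).
Check: 641² = 410881 ≡ 610 (mod 839). The two roots are 198 and 641.

198, 641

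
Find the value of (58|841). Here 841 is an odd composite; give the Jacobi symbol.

0

Pull out 2: since 841 ≡ 1 (mod 8), (2/841) = +1.
Reciprocity: 29 ≡ 1 and 841 ≡ 1 (mod 4), so (29/841) = +(841/29).
Reduce top mod 29: now compute (0/29).
Top reduces to 0: gcd > 1, so the symbol is 0.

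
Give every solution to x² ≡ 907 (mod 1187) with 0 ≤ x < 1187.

96, 1091

Since 1187 ≡ 3 (mod 4), a square root of 907 is 907^((1187+1)/4) = 907^297 mod 1187.
Repeated squaring: 907^2≡58, 907^4≡990, 907^8≡825, 907^16≡474, 907^32≡333, 907^64≡498, 907^128≡1108, 907^256≡306 (mod 1187).
907^297 = 907^(256+32+8+1) ≡ 1091 (mod 1187).
Check: 1091² = 1190281 ≡ 907 (mod 1187). The two roots are 96 and 1091.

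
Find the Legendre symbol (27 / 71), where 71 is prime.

1

Euler's criterion: (27/71) ≡ 27^35 (mod 71).
27^2 ≡ 19 (mod 71)
27^4 ≡ 6 (mod 71)
27^8 ≡ 36 (mod 71)
27^16 ≡ 18 (mod 71)
27^32 ≡ 40 (mod 71)
27^35 = 27^(32+2+1) ≡ 1 (mod 71).
Result is 1, so (27/71) = 1.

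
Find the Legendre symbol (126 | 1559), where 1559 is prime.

Pull out 2: since 1559 ≡ 7 (mod 8), (2/1559) = +1.
Reciprocity: 63 ≡ 3 and 1559 ≡ 3 (mod 4), so (63/1559) = −(1559/63).
Reduce top mod 63: now compute (47/63).
Reciprocity: 47 ≡ 3 and 63 ≡ 3 (mod 4), so (47/63) = −(63/47).
Reduce top mod 47: now compute (16/47).
Pull out 2^4: since 47 ≡ 7 (mod 8), (2/47) = +1, so (2/47)^4 = +1.
Reached (1/47) = 1. Collecting the sign flips along the way, the symbol is +1.

1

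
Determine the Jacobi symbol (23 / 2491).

1

Reciprocity: 23 ≡ 3 and 2491 ≡ 3 (mod 4), so (23/2491) = −(2491/23).
Reduce top mod 23: now compute (7/23).
Reciprocity: 7 ≡ 3 and 23 ≡ 3 (mod 4), so (7/23) = −(23/7).
Reduce top mod 7: now compute (2/7).
Pull out 2: since 7 ≡ 7 (mod 8), (2/7) = +1.
Reached (1/7) = 1. Collecting the sign flips along the way, the symbol is +1.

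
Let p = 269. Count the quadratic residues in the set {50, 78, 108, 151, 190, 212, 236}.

(50/269) = -1 → non-residue.
(78/269) = +1 → QR.
(108/269) = -1 → non-residue.
(151/269) = +1 → QR.
(190/269) = +1 → QR.
(212/269) = +1 → QR.
(236/269) = -1 → non-residue.
Total quadratic residues among the 7: 4.

4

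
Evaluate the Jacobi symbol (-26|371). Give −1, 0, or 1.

First reduce: -26 ≡ 345 (mod 371).
Reciprocity: 345 ≡ 1 and 371 ≡ 3 (mod 4), so (345/371) = +(371/345).
Reduce top mod 345: now compute (26/345).
Pull out 2: since 345 ≡ 1 (mod 8), (2/345) = +1.
Reciprocity: 13 ≡ 1 and 345 ≡ 1 (mod 4), so (13/345) = +(345/13).
Reduce top mod 13: now compute (7/13).
Reciprocity: 7 ≡ 3 and 13 ≡ 1 (mod 4), so (7/13) = +(13/7).
Reduce top mod 7: now compute (6/7).
Pull out 2: since 7 ≡ 7 (mod 8), (2/7) = +1.
Reciprocity: 3 ≡ 3 and 7 ≡ 3 (mod 4), so (3/7) = −(7/3).
Reduce top mod 3: now compute (1/3).
Reached (1/3) = 1. Collecting the sign flips along the way, the symbol is -1.

-1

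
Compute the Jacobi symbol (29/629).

1

Reciprocity: 29 ≡ 1 and 629 ≡ 1 (mod 4), so (29/629) = +(629/29).
Reduce top mod 29: now compute (20/29).
Pull out 2^2: since 29 ≡ 5 (mod 8), (2/29) = -1, so (2/29)^2 = +1.
Reciprocity: 5 ≡ 1 and 29 ≡ 1 (mod 4), so (5/29) = +(29/5).
Reduce top mod 5: now compute (4/5).
Pull out 2^2: since 5 ≡ 5 (mod 8), (2/5) = -1, so (2/5)^2 = +1.
Reached (1/5) = 1. Collecting the sign flips along the way, the symbol is +1.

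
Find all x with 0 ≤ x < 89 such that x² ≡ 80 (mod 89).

13, 76

89 ≡ 1 (mod 4), so we find a root by search.
Trying successive values, 13² = 169 ≡ 80 (mod 89). The other root is 89 − 13 = 76.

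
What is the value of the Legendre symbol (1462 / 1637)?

Pull out 2: since 1637 ≡ 5 (mod 8), (2/1637) = -1.
Reciprocity: 731 ≡ 3 and 1637 ≡ 1 (mod 4), so (731/1637) = +(1637/731).
Reduce top mod 731: now compute (175/731).
Reciprocity: 175 ≡ 3 and 731 ≡ 3 (mod 4), so (175/731) = −(731/175).
Reduce top mod 175: now compute (31/175).
Reciprocity: 31 ≡ 3 and 175 ≡ 3 (mod 4), so (31/175) = −(175/31).
Reduce top mod 31: now compute (20/31).
Pull out 2^2: since 31 ≡ 7 (mod 8), (2/31) = +1, so (2/31)^2 = +1.
Reciprocity: 5 ≡ 1 and 31 ≡ 3 (mod 4), so (5/31) = +(31/5).
Reduce top mod 5: now compute (1/5).
Reached (1/5) = 1. Collecting the sign flips along the way, the symbol is -1.

-1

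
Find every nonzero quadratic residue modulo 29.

Square k = 1,…,14 (k and 29−k give the same square):
1²=1, 2²=4, 3²=9, 4²=16, 5²=25, 6²≡7, 7²≡20, 8²≡6, 9²≡23, 10²≡13, 11²≡5, 12²≡28, 13²≡24, 14²≡22 (mod 29).
So the quadratic residues mod 29 are {1, 4, 5, 6, 7, 9, 13, 16, 20, 22, 23, 24, 25, 28}.

1 4 5 6 7 9 13 16 20 22 23 24 25 28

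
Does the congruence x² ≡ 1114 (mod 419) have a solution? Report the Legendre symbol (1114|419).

Euler's criterion: (1114/419) ≡ 276^209 (mod 419).
276^2 ≡ 337 (mod 419)
276^4 ≡ 20 (mod 419)
276^8 ≡ 400 (mod 419)
276^16 ≡ 361 (mod 419)
276^32 ≡ 12 (mod 419)
276^64 ≡ 144 (mod 419)
276^128 ≡ 205 (mod 419)
276^209 = 276^(128+64+16+1) ≡ 1 (mod 419).
Result is 1, so (1114/419) = 1.

1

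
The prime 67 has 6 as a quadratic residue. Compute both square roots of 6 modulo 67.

26, 41

Since 67 ≡ 3 (mod 4), a square root of 6 is 6^((67+1)/4) = 6^17 mod 67.
Repeated squaring: 6^2≡36, 6^4≡23, 6^8≡60, 6^16≡49 (mod 67).
6^17 = 6^(16+1) ≡ 26 (mod 67).
Check: 26² = 676 ≡ 6 (mod 67). The two roots are 26 and 41.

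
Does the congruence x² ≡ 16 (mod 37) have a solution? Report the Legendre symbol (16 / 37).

1

Pull out 2^4: since 37 ≡ 5 (mod 8), (2/37) = -1, so (2/37)^4 = +1.
Reached (1/37) = 1. Collecting the sign flips along the way, the symbol is +1.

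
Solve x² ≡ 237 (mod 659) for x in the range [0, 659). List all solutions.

321, 338

Since 659 ≡ 3 (mod 4), a square root of 237 is 237^((659+1)/4) = 237^165 mod 659.
Repeated squaring: 237^2≡154, 237^4≡651, 237^8≡64, 237^16≡142, 237^32≡394, 237^64≡371, 237^128≡569 (mod 659).
237^165 = 237^(128+32+4+1) ≡ 321 (mod 659).
Check: 321² = 103041 ≡ 237 (mod 659). The two roots are 321 and 338.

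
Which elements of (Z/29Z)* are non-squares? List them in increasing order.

2 3 8 10 11 12 14 15 17 18 19 21 26 27

Square k = 1,…,14 (k and 29−k give the same square):
1²=1, 2²=4, 3²=9, 4²=16, 5²=25, 6²≡7, 7²≡20, 8²≡6, 9²≡23, 10²≡13, 11²≡5, 12²≡28, 13²≡24, 14²≡22 (mod 29).
The residues are {1, 4, 5, 6, 7, 9, 13, 16, 20, 22, 23, 24, 25, 28}; the non-residues are the remaining 14 nonzero classes.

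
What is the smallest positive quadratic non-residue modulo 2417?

(2/2417) = +1, so 2 is a residue.
(3/2417) = −1, so 3 is the smallest positive non-residue mod 2417.

3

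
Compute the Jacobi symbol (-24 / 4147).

-1

First reduce: -24 ≡ 4123 (mod 4147).
Reciprocity: 4123 ≡ 3 and 4147 ≡ 3 (mod 4), so (4123/4147) = −(4147/4123).
Reduce top mod 4123: now compute (24/4123).
Pull out 2^3: since 4123 ≡ 3 (mod 8), (2/4123) = -1, so (2/4123)^3 = -1.
Reciprocity: 3 ≡ 3 and 4123 ≡ 3 (mod 4), so (3/4123) = −(4123/3).
Reduce top mod 3: now compute (1/3).
Reached (1/3) = 1. Collecting the sign flips along the way, the symbol is -1.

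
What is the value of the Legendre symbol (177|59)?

0

First reduce: 177 ≡ 0 (mod 59).
Top reduces to 0: gcd > 1, so the symbol is 0.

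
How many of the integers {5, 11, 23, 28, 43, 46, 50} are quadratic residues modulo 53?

(5/53) = -1 → non-residue.
(11/53) = +1 → QR.
(23/53) = -1 → non-residue.
(28/53) = +1 → QR.
(43/53) = +1 → QR.
(46/53) = +1 → QR.
(50/53) = -1 → non-residue.
Total quadratic residues among the 7: 4.

4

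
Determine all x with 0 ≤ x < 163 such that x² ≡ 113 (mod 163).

Since 163 ≡ 3 (mod 4), a square root of 113 is 113^((163+1)/4) = 113^41 mod 163.
Repeated squaring: 113^2≡55, 113^4≡91, 113^8≡131, 113^16≡46, 113^32≡160 (mod 163).
113^41 = 113^(32+8+1) ≡ 90 (mod 163).
Check: 90² = 8100 ≡ 113 (mod 163). The two roots are 73 and 90.

73, 90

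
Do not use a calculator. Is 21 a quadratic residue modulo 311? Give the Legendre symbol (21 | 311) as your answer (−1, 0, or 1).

Reciprocity: 21 ≡ 1 and 311 ≡ 3 (mod 4), so (21/311) = +(311/21).
Reduce top mod 21: now compute (17/21).
Reciprocity: 17 ≡ 1 and 21 ≡ 1 (mod 4), so (17/21) = +(21/17).
Reduce top mod 17: now compute (4/17).
Pull out 2^2: since 17 ≡ 1 (mod 8), (2/17) = +1, so (2/17)^2 = +1.
Reached (1/17) = 1. Collecting the sign flips along the way, the symbol is +1.

1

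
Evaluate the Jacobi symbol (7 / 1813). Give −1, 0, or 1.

0

Reciprocity: 7 ≡ 3 and 1813 ≡ 1 (mod 4), so (7/1813) = +(1813/7).
Reduce top mod 7: now compute (0/7).
Top reduces to 0: gcd > 1, so the symbol is 0.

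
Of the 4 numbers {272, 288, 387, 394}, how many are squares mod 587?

(272/587) = +1 → QR.
(288/587) = -1 → non-residue.
(387/587) = +1 → QR.
(394/587) = -1 → non-residue.
Total quadratic residues among the 4: 2.

2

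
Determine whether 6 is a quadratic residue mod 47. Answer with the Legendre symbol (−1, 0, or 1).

Pull out 2: since 47 ≡ 7 (mod 8), (2/47) = +1.
Reciprocity: 3 ≡ 3 and 47 ≡ 3 (mod 4), so (3/47) = −(47/3).
Reduce top mod 3: now compute (2/3).
Pull out 2: since 3 ≡ 3 (mod 8), (2/3) = -1.
Reached (1/3) = 1. Collecting the sign flips along the way, the symbol is +1.

1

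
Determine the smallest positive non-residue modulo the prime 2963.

(2/2963) = −1, so 2 is the smallest positive non-residue mod 2963.

2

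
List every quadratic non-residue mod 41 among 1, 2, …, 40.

3 6 7 11 12 13 14 15 17 19 22 24 26 27 28 29 30 34 35 38

Square k = 1,…,20 (k and 41−k give the same square):
1²=1, 2²=4, 3²=9, 4²=16, 5²=25, 6²=36, 7²≡8, 8²≡23, 9²≡40, 10²≡18, 11²≡39, 12²≡21, 13²≡5, 14²≡32, 15²≡20, 16²≡10, 17²≡2, 18²≡37, 19²≡33, 20²≡31 (mod 41).
The residues are {1, 2, 4, 5, 8, 9, 10, 16, 18, 20, 21, 23, 25, 31, 32, 33, 36, 37, 39, 40}; the non-residues are the remaining 20 nonzero classes.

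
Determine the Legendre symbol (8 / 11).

Euler's criterion: (8/11) ≡ 8^5 (mod 11).
8^2 ≡ 9 (mod 11)
8^4 ≡ 4 (mod 11)
8^5 = 8^(4+1) ≡ 10 (mod 11).
Result is 10 ≡ −1, so (8/11) = −1.

-1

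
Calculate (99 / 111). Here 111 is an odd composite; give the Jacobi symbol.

Reciprocity: 99 ≡ 3 and 111 ≡ 3 (mod 4), so (99/111) = −(111/99).
Reduce top mod 99: now compute (12/99).
Pull out 2^2: since 99 ≡ 3 (mod 8), (2/99) = -1, so (2/99)^2 = +1.
Reciprocity: 3 ≡ 3 and 99 ≡ 3 (mod 4), so (3/99) = −(99/3).
Reduce top mod 3: now compute (0/3).
Top reduces to 0: gcd > 1, so the symbol is 0.

0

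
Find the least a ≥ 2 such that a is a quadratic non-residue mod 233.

3

(2/233) = +1, so 2 is a residue.
(3/233) = −1, so 3 is the smallest positive non-residue mod 233.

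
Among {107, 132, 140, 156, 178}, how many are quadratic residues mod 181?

(107/181) = -1 → non-residue.
(132/181) = +1 → QR.
(140/181) = -1 → non-residue.
(156/181) = +1 → QR.
(178/181) = +1 → QR.
Total quadratic residues among the 5: 3.

3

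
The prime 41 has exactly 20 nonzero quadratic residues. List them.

1, 2, 4, 5, 8, 9, 10, 16, 18, 20, 21, 23, 25, 31, 32, 33, 36, 37, 39, 40

Square k = 1,…,20 (k and 41−k give the same square):
1²=1, 2²=4, 3²=9, 4²=16, 5²=25, 6²=36, 7²≡8, 8²≡23, 9²≡40, 10²≡18, 11²≡39, 12²≡21, 13²≡5, 14²≡32, 15²≡20, 16²≡10, 17²≡2, 18²≡37, 19²≡33, 20²≡31 (mod 41).
So the quadratic residues mod 41 are {1, 2, 4, 5, 8, 9, 10, 16, 18, 20, 21, 23, 25, 31, 32, 33, 36, 37, 39, 40}.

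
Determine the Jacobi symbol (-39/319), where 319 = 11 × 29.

First reduce: -39 ≡ 280 (mod 319).
Pull out 2^3: since 319 ≡ 7 (mod 8), (2/319) = +1, so (2/319)^3 = +1.
Reciprocity: 35 ≡ 3 and 319 ≡ 3 (mod 4), so (35/319) = −(319/35).
Reduce top mod 35: now compute (4/35).
Pull out 2^2: since 35 ≡ 3 (mod 8), (2/35) = -1, so (2/35)^2 = +1.
Reached (1/35) = 1. Collecting the sign flips along the way, the symbol is -1.

-1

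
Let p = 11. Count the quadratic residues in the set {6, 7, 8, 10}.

(6/11) = -1 → non-residue.
(7/11) = -1 → non-residue.
(8/11) = -1 → non-residue.
(10/11) = -1 → non-residue.
Total quadratic residues among the 4: 0.

0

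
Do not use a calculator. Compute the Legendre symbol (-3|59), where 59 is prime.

-1

First reduce: -3 ≡ 56 (mod 59).
Pull out 2^3: since 59 ≡ 3 (mod 8), (2/59) = -1, so (2/59)^3 = -1.
Reciprocity: 7 ≡ 3 and 59 ≡ 3 (mod 4), so (7/59) = −(59/7).
Reduce top mod 7: now compute (3/7).
Reciprocity: 3 ≡ 3 and 7 ≡ 3 (mod 4), so (3/7) = −(7/3).
Reduce top mod 3: now compute (1/3).
Reached (1/3) = 1. Collecting the sign flips along the way, the symbol is -1.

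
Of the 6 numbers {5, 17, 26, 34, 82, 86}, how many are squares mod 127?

4

(5/127) = -1 → non-residue.
(17/127) = +1 → QR.
(26/127) = +1 → QR.
(34/127) = +1 → QR.
(82/127) = +1 → QR.
(86/127) = -1 → non-residue.
Total quadratic residues among the 6: 4.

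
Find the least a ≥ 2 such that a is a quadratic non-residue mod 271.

3

(2/271) = +1, so 2 is a residue.
(3/271) = −1, so 3 is the smallest positive non-residue mod 271.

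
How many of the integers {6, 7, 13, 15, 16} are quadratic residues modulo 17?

3

(6/17) = -1 → non-residue.
(7/17) = -1 → non-residue.
(13/17) = +1 → QR.
(15/17) = +1 → QR.
(16/17) = +1 → QR.
Total quadratic residues among the 5: 3.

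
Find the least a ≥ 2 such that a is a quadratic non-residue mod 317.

2

(2/317) = −1, so 2 is the smallest positive non-residue mod 317.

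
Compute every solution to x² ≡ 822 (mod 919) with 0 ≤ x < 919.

113, 806

Since 919 ≡ 3 (mod 4), a square root of 822 is 822^((919+1)/4) = 822^230 mod 919.
Repeated squaring: 822^2≡219, 822^4≡173, 822^8≡521, 822^16≡336, 822^32≡778, 822^64≡582, 822^128≡532 (mod 919).
822^230 = 822^(128+64+32+4+2) ≡ 113 (mod 919).
Check: 113² = 12769 ≡ 822 (mod 919). The two roots are 113 and 806.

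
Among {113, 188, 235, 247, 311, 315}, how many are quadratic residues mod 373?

(113/373) = -1 → non-residue.
(188/373) = -1 → non-residue.
(235/373) = +1 → QR.
(247/373) = -1 → non-residue.
(311/373) = -1 → non-residue.
(315/373) = -1 → non-residue.
Total quadratic residues among the 6: 1.

1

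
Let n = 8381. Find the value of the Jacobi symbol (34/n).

Pull out 2: since 8381 ≡ 5 (mod 8), (2/8381) = -1.
Reciprocity: 17 ≡ 1 and 8381 ≡ 1 (mod 4), so (17/8381) = +(8381/17).
Reduce top mod 17: now compute (0/17).
Top reduces to 0: gcd > 1, so the symbol is 0.

0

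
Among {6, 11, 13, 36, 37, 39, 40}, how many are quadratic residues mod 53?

(6/53) = +1 → QR.
(11/53) = +1 → QR.
(13/53) = +1 → QR.
(36/53) = +1 → QR.
(37/53) = +1 → QR.
(39/53) = -1 → non-residue.
(40/53) = +1 → QR.
Total quadratic residues among the 7: 6.

6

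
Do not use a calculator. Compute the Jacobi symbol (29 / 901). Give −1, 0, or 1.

-1

Reciprocity: 29 ≡ 1 and 901 ≡ 1 (mod 4), so (29/901) = +(901/29).
Reduce top mod 29: now compute (2/29).
Pull out 2: since 29 ≡ 5 (mod 8), (2/29) = -1.
Reached (1/29) = 1. Collecting the sign flips along the way, the symbol is -1.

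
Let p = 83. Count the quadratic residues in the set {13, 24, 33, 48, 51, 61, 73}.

4

(13/83) = -1 → non-residue.
(24/83) = -1 → non-residue.
(33/83) = +1 → QR.
(48/83) = +1 → QR.
(51/83) = +1 → QR.
(61/83) = +1 → QR.
(73/83) = -1 → non-residue.
Total quadratic residues among the 7: 4.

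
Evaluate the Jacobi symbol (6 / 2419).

1

Pull out 2: since 2419 ≡ 3 (mod 8), (2/2419) = -1.
Reciprocity: 3 ≡ 3 and 2419 ≡ 3 (mod 4), so (3/2419) = −(2419/3).
Reduce top mod 3: now compute (1/3).
Reached (1/3) = 1. Collecting the sign flips along the way, the symbol is +1.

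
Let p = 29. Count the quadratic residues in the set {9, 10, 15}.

(9/29) = +1 → QR.
(10/29) = -1 → non-residue.
(15/29) = -1 → non-residue.
Total quadratic residues among the 3: 1.

1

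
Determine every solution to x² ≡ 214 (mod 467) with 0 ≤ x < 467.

125, 342

Since 467 ≡ 3 (mod 4), a square root of 214 is 214^((467+1)/4) = 214^117 mod 467.
Repeated squaring: 214^2≡30, 214^4≡433, 214^8≡222, 214^16≡249, 214^32≡357, 214^64≡425 (mod 467).
214^117 = 214^(64+32+16+4+1) ≡ 342 (mod 467).
Check: 342² = 116964 ≡ 214 (mod 467). The two roots are 125 and 342.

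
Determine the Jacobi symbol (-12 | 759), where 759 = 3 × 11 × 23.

First reduce: -12 ≡ 747 (mod 759).
Reciprocity: 747 ≡ 3 and 759 ≡ 3 (mod 4), so (747/759) = −(759/747).
Reduce top mod 747: now compute (12/747).
Pull out 2^2: since 747 ≡ 3 (mod 8), (2/747) = -1, so (2/747)^2 = +1.
Reciprocity: 3 ≡ 3 and 747 ≡ 3 (mod 4), so (3/747) = −(747/3).
Reduce top mod 3: now compute (0/3).
Top reduces to 0: gcd > 1, so the symbol is 0.

0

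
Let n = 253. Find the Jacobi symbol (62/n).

-1

Pull out 2: since 253 ≡ 5 (mod 8), (2/253) = -1.
Reciprocity: 31 ≡ 3 and 253 ≡ 1 (mod 4), so (31/253) = +(253/31).
Reduce top mod 31: now compute (5/31).
Reciprocity: 5 ≡ 1 and 31 ≡ 3 (mod 4), so (5/31) = +(31/5).
Reduce top mod 5: now compute (1/5).
Reached (1/5) = 1. Collecting the sign flips along the way, the symbol is -1.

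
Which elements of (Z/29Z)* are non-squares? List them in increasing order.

2,3,8,10,11,12,14,15,17,18,19,21,26,27

Square k = 1,…,14 (k and 29−k give the same square):
1²=1, 2²=4, 3²=9, 4²=16, 5²=25, 6²≡7, 7²≡20, 8²≡6, 9²≡23, 10²≡13, 11²≡5, 12²≡28, 13²≡24, 14²≡22 (mod 29).
The residues are {1, 4, 5, 6, 7, 9, 13, 16, 20, 22, 23, 24, 25, 28}; the non-residues are the remaining 14 nonzero classes.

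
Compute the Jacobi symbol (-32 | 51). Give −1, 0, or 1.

First reduce: -32 ≡ 19 (mod 51).
Reciprocity: 19 ≡ 3 and 51 ≡ 3 (mod 4), so (19/51) = −(51/19).
Reduce top mod 19: now compute (13/19).
Reciprocity: 13 ≡ 1 and 19 ≡ 3 (mod 4), so (13/19) = +(19/13).
Reduce top mod 13: now compute (6/13).
Pull out 2: since 13 ≡ 5 (mod 8), (2/13) = -1.
Reciprocity: 3 ≡ 3 and 13 ≡ 1 (mod 4), so (3/13) = +(13/3).
Reduce top mod 3: now compute (1/3).
Reached (1/3) = 1. Collecting the sign flips along the way, the symbol is +1.

1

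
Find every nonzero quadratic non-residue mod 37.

Square k = 1,…,18 (k and 37−k give the same square):
1²=1, 2²=4, 3²=9, 4²=16, 5²=25, 6²=36, 7²≡12, 8²≡27, 9²≡7, 10²≡26, 11²≡10, 12²≡33, 13²≡21, 14²≡11, 15²≡3, 16²≡34, 17²≡30, 18²≡28 (mod 37).
The residues are {1, 3, 4, 7, 9, 10, 11, 12, 16, 21, 25, 26, 27, 28, 30, 33, 34, 36}; the non-residues are the remaining 18 nonzero classes.

2, 5, 6, 8, 13, 14, 15, 17, 18, 19, 20, 22, 23, 24, 29, 31, 32, 35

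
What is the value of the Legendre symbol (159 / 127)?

Euler's criterion: (159/127) ≡ 32^63 (mod 127).
32^2 ≡ 8 (mod 127)
32^4 ≡ 64 (mod 127)
32^8 ≡ 32 (mod 127)
32^16 ≡ 8 (mod 127)
32^32 ≡ 64 (mod 127)
32^63 = 32^(32+16+8+4+2+1) ≡ 1 (mod 127).
Result is 1, so (159/127) = 1.

1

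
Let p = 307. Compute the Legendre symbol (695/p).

1

Euler's criterion: (695/307) ≡ 81^153 (mod 307).
81^2 ≡ 114 (mod 307)
81^4 ≡ 102 (mod 307)
81^8 ≡ 273 (mod 307)
81^16 ≡ 235 (mod 307)
81^32 ≡ 272 (mod 307)
81^64 ≡ 304 (mod 307)
81^128 ≡ 9 (mod 307)
81^153 = 81^(128+16+8+1) ≡ 1 (mod 307).
Result is 1, so (695/307) = 1.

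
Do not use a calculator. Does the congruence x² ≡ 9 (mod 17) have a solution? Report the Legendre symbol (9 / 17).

Reciprocity: 9 ≡ 1 and 17 ≡ 1 (mod 4), so (9/17) = +(17/9).
Reduce top mod 9: now compute (8/9).
Pull out 2^3: since 9 ≡ 1 (mod 8), (2/9) = +1, so (2/9)^3 = +1.
Reached (1/9) = 1. Collecting the sign flips along the way, the symbol is +1.

1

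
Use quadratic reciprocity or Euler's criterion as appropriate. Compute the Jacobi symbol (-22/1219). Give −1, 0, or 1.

First reduce: -22 ≡ 1197 (mod 1219).
Reciprocity: 1197 ≡ 1 and 1219 ≡ 3 (mod 4), so (1197/1219) = +(1219/1197).
Reduce top mod 1197: now compute (22/1197).
Pull out 2: since 1197 ≡ 5 (mod 8), (2/1197) = -1.
Reciprocity: 11 ≡ 3 and 1197 ≡ 1 (mod 4), so (11/1197) = +(1197/11).
Reduce top mod 11: now compute (9/11).
Reciprocity: 9 ≡ 1 and 11 ≡ 3 (mod 4), so (9/11) = +(11/9).
Reduce top mod 9: now compute (2/9).
Pull out 2: since 9 ≡ 1 (mod 8), (2/9) = +1.
Reached (1/9) = 1. Collecting the sign flips along the way, the symbol is -1.

-1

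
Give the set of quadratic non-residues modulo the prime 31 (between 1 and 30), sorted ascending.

3,6,11,12,13,15,17,21,22,23,24,26,27,29,30

Square k = 1,…,15 (k and 31−k give the same square):
1²=1, 2²=4, 3²=9, 4²=16, 5²=25, 6²≡5, 7²≡18, 8²≡2, 9²≡19, 10²≡7, 11²≡28, 12²≡20, 13²≡14, 14²≡10, 15²≡8 (mod 31).
The residues are {1, 2, 4, 5, 7, 8, 9, 10, 14, 16, 18, 19, 20, 25, 28}; the non-residues are the remaining 15 nonzero classes.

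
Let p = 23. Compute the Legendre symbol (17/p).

Euler's criterion: (17/23) ≡ 17^11 (mod 23).
17^2 ≡ 13 (mod 23)
17^4 ≡ 8 (mod 23)
17^8 ≡ 18 (mod 23)
17^11 = 17^(8+2+1) ≡ 22 (mod 23).
Result is 22 ≡ −1, so (17/23) = −1.

-1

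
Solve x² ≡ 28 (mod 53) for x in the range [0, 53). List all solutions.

53 ≡ 1 (mod 4), so we find a root by search.
Trying successive values, 9² = 81 ≡ 28 (mod 53). The other root is 53 − 9 = 44.

9, 44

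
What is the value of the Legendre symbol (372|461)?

Pull out 2^2: since 461 ≡ 5 (mod 8), (2/461) = -1, so (2/461)^2 = +1.
Reciprocity: 93 ≡ 1 and 461 ≡ 1 (mod 4), so (93/461) = +(461/93).
Reduce top mod 93: now compute (89/93).
Reciprocity: 89 ≡ 1 and 93 ≡ 1 (mod 4), so (89/93) = +(93/89).
Reduce top mod 89: now compute (4/89).
Pull out 2^2: since 89 ≡ 1 (mod 8), (2/89) = +1, so (2/89)^2 = +1.
Reached (1/89) = 1. Collecting the sign flips along the way, the symbol is +1.

1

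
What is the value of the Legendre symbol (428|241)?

Euler's criterion: (428/241) ≡ 187^120 (mod 241).
187^2 ≡ 24 (mod 241)
187^4 ≡ 94 (mod 241)
187^8 ≡ 160 (mod 241)
187^16 ≡ 54 (mod 241)
187^32 ≡ 24 (mod 241)
187^64 ≡ 94 (mod 241)
187^120 = 187^(64+32+16+8) ≡ 1 (mod 241).
Result is 1, so (428/241) = 1.

1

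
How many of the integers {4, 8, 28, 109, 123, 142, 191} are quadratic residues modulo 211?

3

(4/211) = +1 → QR.
(8/211) = -1 → non-residue.
(28/211) = -1 → non-residue.
(109/211) = +1 → QR.
(123/211) = +1 → QR.
(142/211) = -1 → non-residue.
(191/211) = -1 → non-residue.
Total quadratic residues among the 7: 3.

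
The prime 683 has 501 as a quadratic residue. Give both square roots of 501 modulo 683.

Since 683 ≡ 3 (mod 4), a square root of 501 is 501^((683+1)/4) = 501^171 mod 683.
Repeated squaring: 501^2≡340, 501^4≡173, 501^8≡560, 501^16≡103, 501^32≡364, 501^64≡677, 501^128≡36 (mod 683).
501^171 = 501^(128+32+8+2+1) ≡ 119 (mod 683).
Check: 119² = 14161 ≡ 501 (mod 683). The two roots are 119 and 564.

119, 564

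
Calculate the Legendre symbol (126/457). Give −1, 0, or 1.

Pull out 2: since 457 ≡ 1 (mod 8), (2/457) = +1.
Reciprocity: 63 ≡ 3 and 457 ≡ 1 (mod 4), so (63/457) = +(457/63).
Reduce top mod 63: now compute (16/63).
Pull out 2^4: since 63 ≡ 7 (mod 8), (2/63) = +1, so (2/63)^4 = +1.
Reached (1/63) = 1. Collecting the sign flips along the way, the symbol is +1.

1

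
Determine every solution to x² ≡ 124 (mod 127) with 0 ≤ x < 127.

39, 88

Since 127 ≡ 3 (mod 4), a square root of 124 is 124^((127+1)/4) = 124^32 mod 127.
Repeated squaring: 124^2≡9, 124^4≡81, 124^8≡84, 124^16≡71, 124^32≡88 (mod 127).
124^32 = 124^(32) ≡ 88 (mod 127).
Check: 88² = 7744 ≡ 124 (mod 127). The two roots are 39 and 88.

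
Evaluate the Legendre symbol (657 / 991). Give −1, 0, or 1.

Reciprocity: 657 ≡ 1 and 991 ≡ 3 (mod 4), so (657/991) = +(991/657).
Reduce top mod 657: now compute (334/657).
Pull out 2: since 657 ≡ 1 (mod 8), (2/657) = +1.
Reciprocity: 167 ≡ 3 and 657 ≡ 1 (mod 4), so (167/657) = +(657/167).
Reduce top mod 167: now compute (156/167).
Pull out 2^2: since 167 ≡ 7 (mod 8), (2/167) = +1, so (2/167)^2 = +1.
Reciprocity: 39 ≡ 3 and 167 ≡ 3 (mod 4), so (39/167) = −(167/39).
Reduce top mod 39: now compute (11/39).
Reciprocity: 11 ≡ 3 and 39 ≡ 3 (mod 4), so (11/39) = −(39/11).
Reduce top mod 11: now compute (6/11).
Pull out 2: since 11 ≡ 3 (mod 8), (2/11) = -1.
Reciprocity: 3 ≡ 3 and 11 ≡ 3 (mod 4), so (3/11) = −(11/3).
Reduce top mod 3: now compute (2/3).
Pull out 2: since 3 ≡ 3 (mod 8), (2/3) = -1.
Reached (1/3) = 1. Collecting the sign flips along the way, the symbol is -1.

-1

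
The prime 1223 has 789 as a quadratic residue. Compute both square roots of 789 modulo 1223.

Since 1223 ≡ 3 (mod 4), a square root of 789 is 789^((1223+1)/4) = 789^306 mod 1223.
Repeated squaring: 789^2≡14, 789^4≡196, 789^8≡503, 789^16≡1071, 789^32≡1090, 789^64≡567, 789^128≡1063, 789^256≡1140 (mod 1223).
789^306 = 789^(256+32+16+2) ≡ 392 (mod 1223).
Check: 392² = 153664 ≡ 789 (mod 1223). The two roots are 392 and 831.

392, 831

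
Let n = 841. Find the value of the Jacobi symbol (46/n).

1

Pull out 2: since 841 ≡ 1 (mod 8), (2/841) = +1.
Reciprocity: 23 ≡ 3 and 841 ≡ 1 (mod 4), so (23/841) = +(841/23).
Reduce top mod 23: now compute (13/23).
Reciprocity: 13 ≡ 1 and 23 ≡ 3 (mod 4), so (13/23) = +(23/13).
Reduce top mod 13: now compute (10/13).
Pull out 2: since 13 ≡ 5 (mod 8), (2/13) = -1.
Reciprocity: 5 ≡ 1 and 13 ≡ 1 (mod 4), so (5/13) = +(13/5).
Reduce top mod 5: now compute (3/5).
Reciprocity: 3 ≡ 3 and 5 ≡ 1 (mod 4), so (3/5) = +(5/3).
Reduce top mod 3: now compute (2/3).
Pull out 2: since 3 ≡ 3 (mod 8), (2/3) = -1.
Reached (1/3) = 1. Collecting the sign flips along the way, the symbol is +1.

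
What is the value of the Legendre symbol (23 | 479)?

1

Reciprocity: 23 ≡ 3 and 479 ≡ 3 (mod 4), so (23/479) = −(479/23).
Reduce top mod 23: now compute (19/23).
Reciprocity: 19 ≡ 3 and 23 ≡ 3 (mod 4), so (19/23) = −(23/19).
Reduce top mod 19: now compute (4/19).
Pull out 2^2: since 19 ≡ 3 (mod 8), (2/19) = -1, so (2/19)^2 = +1.
Reached (1/19) = 1. Collecting the sign flips along the way, the symbol is +1.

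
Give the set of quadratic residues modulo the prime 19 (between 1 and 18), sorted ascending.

Square k = 1,…,9 (k and 19−k give the same square):
1²=1, 2²=4, 3²=9, 4²=16, 5²≡6, 6²≡17, 7²≡11, 8²≡7, 9²≡5 (mod 19).
So the quadratic residues mod 19 are {1, 4, 5, 6, 7, 9, 11, 16, 17}.

1 4 5 6 7 9 11 16 17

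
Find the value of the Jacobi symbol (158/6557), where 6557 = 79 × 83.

Pull out 2: since 6557 ≡ 5 (mod 8), (2/6557) = -1.
Reciprocity: 79 ≡ 3 and 6557 ≡ 1 (mod 4), so (79/6557) = +(6557/79).
Reduce top mod 79: now compute (0/79).
Top reduces to 0: gcd > 1, so the symbol is 0.

0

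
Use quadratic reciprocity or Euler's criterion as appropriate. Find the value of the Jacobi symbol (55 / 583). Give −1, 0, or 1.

Reciprocity: 55 ≡ 3 and 583 ≡ 3 (mod 4), so (55/583) = −(583/55).
Reduce top mod 55: now compute (33/55).
Reciprocity: 33 ≡ 1 and 55 ≡ 3 (mod 4), so (33/55) = +(55/33).
Reduce top mod 33: now compute (22/33).
Pull out 2: since 33 ≡ 1 (mod 8), (2/33) = +1.
Reciprocity: 11 ≡ 3 and 33 ≡ 1 (mod 4), so (11/33) = +(33/11).
Reduce top mod 11: now compute (0/11).
Top reduces to 0: gcd > 1, so the symbol is 0.

0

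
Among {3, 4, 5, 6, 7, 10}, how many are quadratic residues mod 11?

(3/11) = +1 → QR.
(4/11) = +1 → QR.
(5/11) = +1 → QR.
(6/11) = -1 → non-residue.
(7/11) = -1 → non-residue.
(10/11) = -1 → non-residue.
Total quadratic residues among the 6: 3.

3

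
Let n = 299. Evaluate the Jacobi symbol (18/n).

-1

Pull out 2: since 299 ≡ 3 (mod 8), (2/299) = -1.
Reciprocity: 9 ≡ 1 and 299 ≡ 3 (mod 4), so (9/299) = +(299/9).
Reduce top mod 9: now compute (2/9).
Pull out 2: since 9 ≡ 1 (mod 8), (2/9) = +1.
Reached (1/9) = 1. Collecting the sign flips along the way, the symbol is -1.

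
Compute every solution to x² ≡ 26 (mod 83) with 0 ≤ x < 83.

Since 83 ≡ 3 (mod 4), a square root of 26 is 26^((83+1)/4) = 26^21 mod 83.
Repeated squaring: 26^2≡12, 26^4≡61, 26^8≡69, 26^16≡30 (mod 83).
26^21 = 26^(16+4+1) ≡ 21 (mod 83).
Check: 21² = 441 ≡ 26 (mod 83). The two roots are 21 and 62.

21, 62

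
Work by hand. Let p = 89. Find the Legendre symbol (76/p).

Pull out 2^2: since 89 ≡ 1 (mod 8), (2/89) = +1, so (2/89)^2 = +1.
Reciprocity: 19 ≡ 3 and 89 ≡ 1 (mod 4), so (19/89) = +(89/19).
Reduce top mod 19: now compute (13/19).
Reciprocity: 13 ≡ 1 and 19 ≡ 3 (mod 4), so (13/19) = +(19/13).
Reduce top mod 13: now compute (6/13).
Pull out 2: since 13 ≡ 5 (mod 8), (2/13) = -1.
Reciprocity: 3 ≡ 3 and 13 ≡ 1 (mod 4), so (3/13) = +(13/3).
Reduce top mod 3: now compute (1/3).
Reached (1/3) = 1. Collecting the sign flips along the way, the symbol is -1.

-1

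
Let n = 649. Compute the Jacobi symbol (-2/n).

1

First reduce: -2 ≡ 647 (mod 649).
Reciprocity: 647 ≡ 3 and 649 ≡ 1 (mod 4), so (647/649) = +(649/647).
Reduce top mod 647: now compute (2/647).
Pull out 2: since 647 ≡ 7 (mod 8), (2/647) = +1.
Reached (1/647) = 1. Collecting the sign flips along the way, the symbol is +1.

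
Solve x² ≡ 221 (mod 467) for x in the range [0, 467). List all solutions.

Since 467 ≡ 3 (mod 4), a square root of 221 is 221^((467+1)/4) = 221^117 mod 467.
Repeated squaring: 221^2≡273, 221^4≡276, 221^8≡55, 221^16≡223, 221^32≡227, 221^64≡159 (mod 467).
221^117 = 221^(64+32+16+4+1) ≡ 152 (mod 467).
Check: 152² = 23104 ≡ 221 (mod 467). The two roots are 152 and 315.

152, 315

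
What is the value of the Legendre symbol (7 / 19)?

1

Reciprocity: 7 ≡ 3 and 19 ≡ 3 (mod 4), so (7/19) = −(19/7).
Reduce top mod 7: now compute (5/7).
Reciprocity: 5 ≡ 1 and 7 ≡ 3 (mod 4), so (5/7) = +(7/5).
Reduce top mod 5: now compute (2/5).
Pull out 2: since 5 ≡ 5 (mod 8), (2/5) = -1.
Reached (1/5) = 1. Collecting the sign flips along the way, the symbol is +1.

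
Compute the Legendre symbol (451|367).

-1

Euler's criterion: (451/367) ≡ 84^183 (mod 367).
84^2 ≡ 83 (mod 367)
84^4 ≡ 283 (mod 367)
84^8 ≡ 83 (mod 367)
84^16 ≡ 283 (mod 367)
84^32 ≡ 83 (mod 367)
84^64 ≡ 283 (mod 367)
84^128 ≡ 83 (mod 367)
84^183 = 84^(128+32+16+4+2+1) ≡ 366 (mod 367).
Result is 366 ≡ −1, so (451/367) = −1.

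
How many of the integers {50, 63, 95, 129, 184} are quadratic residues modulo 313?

(50/313) = +1 → QR.
(63/313) = -1 → non-residue.
(95/313) = -1 → non-residue.
(129/313) = -1 → non-residue.
(184/313) = -1 → non-residue.
Total quadratic residues among the 5: 1.

1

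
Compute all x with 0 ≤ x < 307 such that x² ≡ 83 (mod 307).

Since 307 ≡ 3 (mod 4), a square root of 83 is 83^((307+1)/4) = 83^77 mod 307.
Repeated squaring: 83^2≡135, 83^4≡112, 83^8≡264, 83^16≡7, 83^32≡49, 83^64≡252 (mod 307).
83^77 = 83^(64+8+4+1) ≡ 156 (mod 307).
Check: 156² = 24336 ≡ 83 (mod 307). The two roots are 151 and 156.

151, 156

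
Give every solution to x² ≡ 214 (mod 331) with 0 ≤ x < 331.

144, 187

Since 331 ≡ 3 (mod 4), a square root of 214 is 214^((331+1)/4) = 214^83 mod 331.
Repeated squaring: 214^2≡118, 214^4≡22, 214^8≡153, 214^16≡239, 214^32≡189, 214^64≡304 (mod 331).
214^83 = 214^(64+16+2+1) ≡ 144 (mod 331).
Check: 144² = 20736 ≡ 214 (mod 331). The two roots are 144 and 187.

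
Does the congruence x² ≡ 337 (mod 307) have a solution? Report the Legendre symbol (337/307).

-1

Euler's criterion: (337/307) ≡ 30^153 (mod 307).
30^2 ≡ 286 (mod 307)
30^4 ≡ 134 (mod 307)
30^8 ≡ 150 (mod 307)
30^16 ≡ 89 (mod 307)
30^32 ≡ 246 (mod 307)
30^64 ≡ 37 (mod 307)
30^128 ≡ 141 (mod 307)
30^153 = 30^(128+16+8+1) ≡ 306 (mod 307).
Result is 306 ≡ −1, so (337/307) = −1.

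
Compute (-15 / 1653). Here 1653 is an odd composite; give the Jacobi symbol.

First reduce: -15 ≡ 1638 (mod 1653).
Pull out 2: since 1653 ≡ 5 (mod 8), (2/1653) = -1.
Reciprocity: 819 ≡ 3 and 1653 ≡ 1 (mod 4), so (819/1653) = +(1653/819).
Reduce top mod 819: now compute (15/819).
Reciprocity: 15 ≡ 3 and 819 ≡ 3 (mod 4), so (15/819) = −(819/15).
Reduce top mod 15: now compute (9/15).
Reciprocity: 9 ≡ 1 and 15 ≡ 3 (mod 4), so (9/15) = +(15/9).
Reduce top mod 9: now compute (6/9).
Pull out 2: since 9 ≡ 1 (mod 8), (2/9) = +1.
Reciprocity: 3 ≡ 3 and 9 ≡ 1 (mod 4), so (3/9) = +(9/3).
Reduce top mod 3: now compute (0/3).
Top reduces to 0: gcd > 1, so the symbol is 0.

0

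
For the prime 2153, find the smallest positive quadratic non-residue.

(2/2153) = +1, so 2 is a residue.
(3/2153) = −1, so 3 is the smallest positive non-residue mod 2153.

3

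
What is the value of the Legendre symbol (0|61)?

Top reduces to 0: gcd > 1, so the symbol is 0.

0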